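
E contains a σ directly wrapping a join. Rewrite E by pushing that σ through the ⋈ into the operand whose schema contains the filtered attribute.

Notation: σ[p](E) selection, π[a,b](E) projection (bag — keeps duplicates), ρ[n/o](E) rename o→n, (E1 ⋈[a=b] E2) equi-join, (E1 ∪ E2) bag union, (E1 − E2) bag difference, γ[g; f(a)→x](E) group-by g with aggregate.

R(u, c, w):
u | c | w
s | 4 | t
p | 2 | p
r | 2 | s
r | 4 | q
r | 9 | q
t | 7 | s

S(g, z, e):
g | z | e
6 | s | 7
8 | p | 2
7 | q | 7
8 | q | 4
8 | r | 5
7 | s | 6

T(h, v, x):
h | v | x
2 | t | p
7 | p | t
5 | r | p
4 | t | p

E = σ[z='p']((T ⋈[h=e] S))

σ filters on z, owned by the right side.
E' = (T ⋈[h=e] σ[z='p'](S))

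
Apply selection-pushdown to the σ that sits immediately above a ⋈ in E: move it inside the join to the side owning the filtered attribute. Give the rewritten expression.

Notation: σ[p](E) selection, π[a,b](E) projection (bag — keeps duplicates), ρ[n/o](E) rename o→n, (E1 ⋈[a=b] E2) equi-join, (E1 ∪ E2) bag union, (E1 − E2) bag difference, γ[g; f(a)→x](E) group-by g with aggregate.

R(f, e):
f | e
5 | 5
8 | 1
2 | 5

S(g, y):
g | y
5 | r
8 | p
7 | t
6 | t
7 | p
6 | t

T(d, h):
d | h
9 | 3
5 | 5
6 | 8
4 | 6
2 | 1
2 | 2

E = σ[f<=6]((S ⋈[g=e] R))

σ filters on f, owned by the right side.
E' = (S ⋈[g=e] σ[f<=6](R))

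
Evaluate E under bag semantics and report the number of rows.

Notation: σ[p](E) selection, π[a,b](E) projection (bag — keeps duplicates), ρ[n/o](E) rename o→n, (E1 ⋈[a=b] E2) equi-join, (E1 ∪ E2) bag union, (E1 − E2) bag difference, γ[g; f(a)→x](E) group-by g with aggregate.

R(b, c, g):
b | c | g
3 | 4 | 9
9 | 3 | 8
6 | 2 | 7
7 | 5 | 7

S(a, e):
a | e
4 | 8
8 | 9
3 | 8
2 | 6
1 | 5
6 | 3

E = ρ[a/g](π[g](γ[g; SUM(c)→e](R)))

Subexpression sizes:
  R → 4
  γ[g; SUM(c)→e](R) → 3
  π[g](γ[g; SUM(c)→e](R)) → 3
  ρ[a/g](π[g](γ[g; SUM(c)→e](R))) → 3

|E| = 3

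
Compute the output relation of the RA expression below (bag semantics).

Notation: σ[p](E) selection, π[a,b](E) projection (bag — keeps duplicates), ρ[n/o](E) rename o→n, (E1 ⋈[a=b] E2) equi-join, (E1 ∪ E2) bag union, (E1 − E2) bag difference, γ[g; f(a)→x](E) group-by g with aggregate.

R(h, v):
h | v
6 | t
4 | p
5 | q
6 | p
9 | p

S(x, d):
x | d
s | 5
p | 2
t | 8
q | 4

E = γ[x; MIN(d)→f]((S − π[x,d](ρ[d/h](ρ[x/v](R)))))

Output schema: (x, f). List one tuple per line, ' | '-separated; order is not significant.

Subexpression sizes:
  S → 4
  R → 5
  ρ[x/v](R) → 5
  ρ[d/h](ρ[x/v](R)) → 5
  π[x,d](ρ[d/h](ρ[x/v](R))) → 5
  (S − π[x,d](ρ[d/h](ρ[x/v](R)))) → 4
  γ[x; MIN(d)→f]((S − π[x,d](ρ[d/h](ρ[x/v](R))))) → 4

== RESULT ==
x | f
p | 2
q | 4
s | 5
t | 8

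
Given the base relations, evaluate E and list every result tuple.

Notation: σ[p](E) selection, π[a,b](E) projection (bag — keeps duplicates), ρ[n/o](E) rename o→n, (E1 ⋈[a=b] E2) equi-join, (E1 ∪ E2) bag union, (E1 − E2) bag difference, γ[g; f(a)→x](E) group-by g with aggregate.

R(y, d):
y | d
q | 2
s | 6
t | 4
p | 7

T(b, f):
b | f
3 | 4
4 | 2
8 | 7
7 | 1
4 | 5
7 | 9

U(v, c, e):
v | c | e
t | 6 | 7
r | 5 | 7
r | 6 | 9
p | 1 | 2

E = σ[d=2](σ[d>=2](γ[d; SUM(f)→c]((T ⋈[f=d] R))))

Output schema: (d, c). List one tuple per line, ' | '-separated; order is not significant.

Subexpression sizes:
  T → 6
  R → 4
  (T ⋈[f=d] R) → 3
  γ[d; SUM(f)→c]((T ⋈[f=d] R)) → 3
  σ[d>=2](γ[d; SUM(f)→c]((T ⋈[f=d] R))) → 3
  σ[d=2](σ[d>=2](γ[d; SUM(f)→c]((T ⋈[f=d] R)))) → 1

== RESULT ==
d | c
2 | 2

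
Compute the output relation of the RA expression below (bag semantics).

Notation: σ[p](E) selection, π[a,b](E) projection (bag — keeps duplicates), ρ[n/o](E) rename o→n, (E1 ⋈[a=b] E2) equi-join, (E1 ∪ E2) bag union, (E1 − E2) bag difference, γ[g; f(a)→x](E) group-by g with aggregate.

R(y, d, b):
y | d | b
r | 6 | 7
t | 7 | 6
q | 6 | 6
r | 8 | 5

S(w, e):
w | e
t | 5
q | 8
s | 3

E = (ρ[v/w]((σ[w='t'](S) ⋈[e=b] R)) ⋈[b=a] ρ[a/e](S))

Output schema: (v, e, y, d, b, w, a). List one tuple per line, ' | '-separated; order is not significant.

Subexpression sizes:
  S → 3
  σ[w='t'](S) → 1
  R → 4
  (σ[w='t'](S) ⋈[e=b] R) → 1
  ρ[v/w]((σ[w='t'](S) ⋈[e=b] R)) → 1
  S → 3
  ρ[a/e](S) → 3
  (ρ[v/w]((σ[w='t'](S) ⋈[e=b] R)) ⋈[b=a] ρ[a/e](S)) → 1

== RESULT ==
v | e | y | d | b | w | a
t | 5 | r | 8 | 5 | t | 5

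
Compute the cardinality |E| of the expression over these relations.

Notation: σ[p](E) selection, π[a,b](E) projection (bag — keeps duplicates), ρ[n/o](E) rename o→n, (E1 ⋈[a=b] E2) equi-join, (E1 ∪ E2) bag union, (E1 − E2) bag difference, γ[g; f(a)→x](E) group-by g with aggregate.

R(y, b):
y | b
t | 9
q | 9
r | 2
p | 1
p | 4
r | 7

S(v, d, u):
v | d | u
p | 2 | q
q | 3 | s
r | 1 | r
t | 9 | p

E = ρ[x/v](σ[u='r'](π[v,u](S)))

Row counts bottom-up:
  S → 4
  π[v,u](S) → 4
  σ[u='r'](π[v,u](S)) → 1
  ρ[x/v](σ[u='r'](π[v,u](S))) → 1

|E| = 1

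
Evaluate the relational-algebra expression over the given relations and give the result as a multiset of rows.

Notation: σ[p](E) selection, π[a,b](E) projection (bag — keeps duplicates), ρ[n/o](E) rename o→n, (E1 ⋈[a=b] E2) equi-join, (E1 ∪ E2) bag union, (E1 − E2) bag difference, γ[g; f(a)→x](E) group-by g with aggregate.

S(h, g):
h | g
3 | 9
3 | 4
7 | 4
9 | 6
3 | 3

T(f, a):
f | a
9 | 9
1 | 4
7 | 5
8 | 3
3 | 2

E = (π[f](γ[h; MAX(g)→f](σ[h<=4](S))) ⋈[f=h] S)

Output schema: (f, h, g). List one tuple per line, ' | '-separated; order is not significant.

Subexpression sizes:
  S → 5
  σ[h<=4](S) → 3
  γ[h; MAX(g)→f](σ[h<=4](S)) → 1
  π[f](γ[h; MAX(g)→f](σ[h<=4](S))) → 1
  S → 5
  (π[f](γ[h; MAX(g)→f](σ[h<=4](S))) ⋈[f=h] S) → 1

== RESULT ==
f | h | g
9 | 9 | 6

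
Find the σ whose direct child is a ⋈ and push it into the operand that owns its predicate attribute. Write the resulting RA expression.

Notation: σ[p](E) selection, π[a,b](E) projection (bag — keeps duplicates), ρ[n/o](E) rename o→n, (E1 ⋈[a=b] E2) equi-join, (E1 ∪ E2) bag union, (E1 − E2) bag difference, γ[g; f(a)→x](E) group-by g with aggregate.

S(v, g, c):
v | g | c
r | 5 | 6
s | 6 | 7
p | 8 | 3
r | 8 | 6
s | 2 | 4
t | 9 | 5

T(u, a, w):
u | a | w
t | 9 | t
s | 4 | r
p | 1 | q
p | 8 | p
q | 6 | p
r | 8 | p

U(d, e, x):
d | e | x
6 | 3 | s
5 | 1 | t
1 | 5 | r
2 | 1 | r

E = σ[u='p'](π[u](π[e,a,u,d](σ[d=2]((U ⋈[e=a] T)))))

σ filters on d, owned by the left side.
E' = σ[u='p'](π[u](π[e,a,u,d]((σ[d=2](U) ⋈[e=a] T))))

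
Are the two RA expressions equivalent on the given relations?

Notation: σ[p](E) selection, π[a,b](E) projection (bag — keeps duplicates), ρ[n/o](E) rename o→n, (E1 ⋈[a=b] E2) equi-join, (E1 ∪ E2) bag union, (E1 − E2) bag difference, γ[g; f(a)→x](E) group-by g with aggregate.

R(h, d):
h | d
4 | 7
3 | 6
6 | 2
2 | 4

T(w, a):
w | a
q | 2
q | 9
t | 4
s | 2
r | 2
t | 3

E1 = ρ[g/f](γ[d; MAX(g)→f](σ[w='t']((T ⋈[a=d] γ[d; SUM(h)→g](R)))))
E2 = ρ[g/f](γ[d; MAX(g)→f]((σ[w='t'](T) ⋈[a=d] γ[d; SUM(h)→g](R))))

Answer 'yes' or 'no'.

E1 row counts bottom-up:
  T → 6
  R → 4
  γ[d; SUM(h)→g](R) → 4
  (T ⋈[a=d] γ[d; SUM(h)→g](R)) → 4
  σ[w='t']((T ⋈[a=d] γ[d; SUM(h)→g](R))) → 1
  γ[d; MAX(g)→f](σ[w='t']((T ⋈[a=d] γ[d; SUM(h)→g](R)))) → 1
  ρ[g/f](γ[d; MAX(g)→f](σ[w='t']((T ⋈[a=d] γ[d; SUM(h)→g](R))))) → 1
E2 row counts bottom-up:
  T → 6
  σ[w='t'](T) → 2
  R → 4
  γ[d; SUM(h)→g](R) → 4
  (σ[w='t'](T) ⋈[a=d] γ[d; SUM(h)→g](R)) → 1
  γ[d; MAX(g)→f]((σ[w='t'](T) ⋈[a=d] γ[d; SUM(h)→g](R))) → 1
  ρ[g/f](γ[d; MAX(g)→f]((σ[w='t'](T) ⋈[a=d] γ[d; SUM(h)→g](R)))) → 1

E1 and E2 produce the same multiset:
d | g
4 | 2

yes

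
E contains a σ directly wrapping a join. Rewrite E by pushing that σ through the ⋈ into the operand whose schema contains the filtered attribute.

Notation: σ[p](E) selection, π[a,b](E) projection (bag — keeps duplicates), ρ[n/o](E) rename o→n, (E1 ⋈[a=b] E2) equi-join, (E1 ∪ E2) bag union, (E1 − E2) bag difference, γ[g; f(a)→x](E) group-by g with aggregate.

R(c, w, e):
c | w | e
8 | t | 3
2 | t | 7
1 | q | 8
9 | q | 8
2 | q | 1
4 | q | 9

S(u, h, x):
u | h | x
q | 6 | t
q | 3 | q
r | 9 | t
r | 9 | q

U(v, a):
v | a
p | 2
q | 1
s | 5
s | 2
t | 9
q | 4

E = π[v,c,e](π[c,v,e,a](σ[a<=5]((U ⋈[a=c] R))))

σ filters on a, owned by the left side.
E' = π[v,c,e](π[c,v,e,a]((σ[a<=5](U) ⋈[a=c] R)))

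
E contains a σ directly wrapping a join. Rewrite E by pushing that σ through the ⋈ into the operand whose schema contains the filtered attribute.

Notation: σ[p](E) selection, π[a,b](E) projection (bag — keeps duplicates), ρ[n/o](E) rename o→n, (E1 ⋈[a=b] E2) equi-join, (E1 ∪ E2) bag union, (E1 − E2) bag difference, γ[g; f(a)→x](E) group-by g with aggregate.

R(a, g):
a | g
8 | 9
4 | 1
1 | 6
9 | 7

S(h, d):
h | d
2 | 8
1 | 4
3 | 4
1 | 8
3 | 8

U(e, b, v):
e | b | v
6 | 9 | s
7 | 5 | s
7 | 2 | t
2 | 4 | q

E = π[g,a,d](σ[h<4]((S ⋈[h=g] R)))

σ filters on h, owned by the left side.
E' = π[g,a,d]((σ[h<4](S) ⋈[h=g] R))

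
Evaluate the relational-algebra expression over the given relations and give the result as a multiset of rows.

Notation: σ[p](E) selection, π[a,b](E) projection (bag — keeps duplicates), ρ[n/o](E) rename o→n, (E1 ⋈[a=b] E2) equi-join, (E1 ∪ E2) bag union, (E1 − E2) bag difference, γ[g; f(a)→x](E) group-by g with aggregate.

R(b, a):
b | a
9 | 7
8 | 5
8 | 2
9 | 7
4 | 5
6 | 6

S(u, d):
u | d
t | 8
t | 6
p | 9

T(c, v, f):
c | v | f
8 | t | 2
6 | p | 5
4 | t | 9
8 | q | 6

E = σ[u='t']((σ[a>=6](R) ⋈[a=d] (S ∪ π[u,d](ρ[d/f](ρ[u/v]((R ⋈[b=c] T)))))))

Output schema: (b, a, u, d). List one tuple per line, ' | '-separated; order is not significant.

Row counts bottom-up:
  R → 6
  σ[a>=6](R) → 3
  S → 3
  R → 6
  T → 4
  (R ⋈[b=c] T) → 6
  ρ[u/v]((R ⋈[b=c] T)) → 6
  ρ[d/f](ρ[u/v]((R ⋈[b=c] T))) → 6
  π[u,d](ρ[d/f](ρ[u/v]((R ⋈[b=c] T)))) → 6
  (S ∪ π[u,d](ρ[d/f](ρ[u/v]((R ⋈[b=c] T))))) → 9
  (σ[a>=6](R) ⋈[a=d] (S ∪ π[u,d](ρ[d/f](ρ[u/v]((R ⋈[b=c] T)))))) → 3
  σ[u='t']((σ[a>=6](R) ⋈[a=d] (S ∪ π[u,d](ρ[d/f](ρ[u/v]((R ⋈[b=c] T))))))) → 1

== RESULT ==
b | a | u | d
6 | 6 | t | 6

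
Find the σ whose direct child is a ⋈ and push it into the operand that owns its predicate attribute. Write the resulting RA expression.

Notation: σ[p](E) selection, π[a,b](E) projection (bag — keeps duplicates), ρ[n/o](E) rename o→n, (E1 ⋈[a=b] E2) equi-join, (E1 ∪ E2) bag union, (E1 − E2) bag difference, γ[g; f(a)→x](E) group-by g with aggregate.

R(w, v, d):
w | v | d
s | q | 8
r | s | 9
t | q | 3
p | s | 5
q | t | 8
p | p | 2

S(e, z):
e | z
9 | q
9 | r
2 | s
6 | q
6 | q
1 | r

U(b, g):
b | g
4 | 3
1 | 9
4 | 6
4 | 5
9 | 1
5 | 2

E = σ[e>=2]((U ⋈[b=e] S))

σ filters on e, owned by the right side.
E' = (U ⋈[b=e] σ[e>=2](S))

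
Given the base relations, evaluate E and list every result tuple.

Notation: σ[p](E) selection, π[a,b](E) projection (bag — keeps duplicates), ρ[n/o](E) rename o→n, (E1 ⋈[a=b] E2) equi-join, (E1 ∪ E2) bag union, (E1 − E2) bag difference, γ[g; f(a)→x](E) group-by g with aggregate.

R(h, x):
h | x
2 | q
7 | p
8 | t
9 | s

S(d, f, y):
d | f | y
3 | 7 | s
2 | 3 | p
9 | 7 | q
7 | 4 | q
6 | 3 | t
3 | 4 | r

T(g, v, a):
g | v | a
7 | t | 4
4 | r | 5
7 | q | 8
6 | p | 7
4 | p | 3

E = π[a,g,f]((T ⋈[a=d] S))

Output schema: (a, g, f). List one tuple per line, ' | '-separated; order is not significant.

Subexpression sizes:
  T → 5
  S → 6
  (T ⋈[a=d] S) → 3
  π[a,g,f]((T ⋈[a=d] S)) → 3

== RESULT ==
a | g | f
3 | 4 | 4
3 | 4 | 7
7 | 6 | 4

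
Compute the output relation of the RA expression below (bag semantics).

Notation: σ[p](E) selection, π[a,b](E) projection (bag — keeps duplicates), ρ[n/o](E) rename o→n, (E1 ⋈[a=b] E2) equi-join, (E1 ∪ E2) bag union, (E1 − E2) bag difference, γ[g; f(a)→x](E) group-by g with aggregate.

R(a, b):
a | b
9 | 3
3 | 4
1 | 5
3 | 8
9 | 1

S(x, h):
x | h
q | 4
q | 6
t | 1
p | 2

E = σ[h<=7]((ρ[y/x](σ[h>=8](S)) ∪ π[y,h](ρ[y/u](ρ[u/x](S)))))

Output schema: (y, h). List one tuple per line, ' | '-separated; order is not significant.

Row counts bottom-up:
  S → 4
  σ[h>=8](S) → 0
  ρ[y/x](σ[h>=8](S)) → 0
  S → 4
  ρ[u/x](S) → 4
  ρ[y/u](ρ[u/x](S)) → 4
  π[y,h](ρ[y/u](ρ[u/x](S))) → 4
  (ρ[y/x](σ[h>=8](S)) ∪ π[y,h](ρ[y/u](ρ[u/x](S)))) → 4
  σ[h<=7]((ρ[y/x](σ[h>=8](S)) ∪ π[y,h](ρ[y/u](ρ[u/x](S))))) → 4

== RESULT ==
y | h
p | 2
q | 4
q | 6
t | 1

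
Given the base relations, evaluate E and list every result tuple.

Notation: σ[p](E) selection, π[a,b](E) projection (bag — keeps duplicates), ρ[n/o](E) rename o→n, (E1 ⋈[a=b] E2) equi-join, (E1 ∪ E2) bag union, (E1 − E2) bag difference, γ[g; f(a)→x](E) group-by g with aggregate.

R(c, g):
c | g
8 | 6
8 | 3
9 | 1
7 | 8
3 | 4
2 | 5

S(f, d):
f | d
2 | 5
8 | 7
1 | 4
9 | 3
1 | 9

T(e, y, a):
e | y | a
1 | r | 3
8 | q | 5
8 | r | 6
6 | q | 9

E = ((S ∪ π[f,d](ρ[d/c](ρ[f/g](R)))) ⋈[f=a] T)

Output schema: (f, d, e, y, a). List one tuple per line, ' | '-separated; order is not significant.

Subexpression sizes:
  S → 5
  R → 6
  ρ[f/g](R) → 6
  ρ[d/c](ρ[f/g](R)) → 6
  π[f,d](ρ[d/c](ρ[f/g](R))) → 6
  (S ∪ π[f,d](ρ[d/c](ρ[f/g](R)))) → 11
  T → 4
  ((S ∪ π[f,d](ρ[d/c](ρ[f/g](R)))) ⋈[f=a] T) → 4

== RESULT ==
f | d | e | y | a
3 | 8 | 1 | r | 3
5 | 2 | 8 | q | 5
6 | 8 | 8 | r | 6
9 | 3 | 6 | q | 9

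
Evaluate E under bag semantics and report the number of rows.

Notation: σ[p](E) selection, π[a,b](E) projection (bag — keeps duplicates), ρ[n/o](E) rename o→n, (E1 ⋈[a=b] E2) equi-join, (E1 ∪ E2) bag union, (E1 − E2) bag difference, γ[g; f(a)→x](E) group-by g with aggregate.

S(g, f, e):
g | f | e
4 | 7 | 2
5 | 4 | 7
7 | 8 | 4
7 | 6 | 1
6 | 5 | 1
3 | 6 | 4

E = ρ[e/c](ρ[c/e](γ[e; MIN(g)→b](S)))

Subexpression sizes:
  S → 6
  γ[e; MIN(g)→b](S) → 4
  ρ[c/e](γ[e; MIN(g)→b](S)) → 4
  ρ[e/c](ρ[c/e](γ[e; MIN(g)→b](S))) → 4

|E| = 4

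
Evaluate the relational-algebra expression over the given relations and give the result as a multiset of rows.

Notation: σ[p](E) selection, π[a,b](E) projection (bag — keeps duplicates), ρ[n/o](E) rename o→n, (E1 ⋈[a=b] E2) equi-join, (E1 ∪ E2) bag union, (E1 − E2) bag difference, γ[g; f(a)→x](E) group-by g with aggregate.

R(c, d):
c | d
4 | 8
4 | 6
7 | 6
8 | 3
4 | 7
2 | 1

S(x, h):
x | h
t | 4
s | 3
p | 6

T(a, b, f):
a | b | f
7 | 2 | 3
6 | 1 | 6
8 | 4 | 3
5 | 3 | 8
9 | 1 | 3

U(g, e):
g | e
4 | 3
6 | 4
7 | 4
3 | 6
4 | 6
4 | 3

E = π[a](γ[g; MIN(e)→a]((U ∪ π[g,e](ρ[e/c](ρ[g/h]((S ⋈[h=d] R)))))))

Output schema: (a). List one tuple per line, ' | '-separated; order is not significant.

Stepwise |·|:
  U → 6
  S → 3
  R → 6
  (S ⋈[h=d] R) → 3
  ρ[g/h]((S ⋈[h=d] R)) → 3
  ρ[e/c](ρ[g/h]((S ⋈[h=d] R))) → 3
  π[g,e](ρ[e/c](ρ[g/h]((S ⋈[h=d] R)))) → 3
  (U ∪ π[g,e](ρ[e/c](ρ[g/h]((S ⋈[h=d] R))))) → 9
  γ[g; MIN(e)→a]((U ∪ π[g,e](ρ[e/c](ρ[g/h]((S ⋈[h=d] R)))))) → 4
  π[a](γ[g; MIN(e)→a]((U ∪ π[g,e](ρ[e/c](ρ[g/h]((S ⋈[h=d] R))))))) → 4

== RESULT ==
a
3
4
4
6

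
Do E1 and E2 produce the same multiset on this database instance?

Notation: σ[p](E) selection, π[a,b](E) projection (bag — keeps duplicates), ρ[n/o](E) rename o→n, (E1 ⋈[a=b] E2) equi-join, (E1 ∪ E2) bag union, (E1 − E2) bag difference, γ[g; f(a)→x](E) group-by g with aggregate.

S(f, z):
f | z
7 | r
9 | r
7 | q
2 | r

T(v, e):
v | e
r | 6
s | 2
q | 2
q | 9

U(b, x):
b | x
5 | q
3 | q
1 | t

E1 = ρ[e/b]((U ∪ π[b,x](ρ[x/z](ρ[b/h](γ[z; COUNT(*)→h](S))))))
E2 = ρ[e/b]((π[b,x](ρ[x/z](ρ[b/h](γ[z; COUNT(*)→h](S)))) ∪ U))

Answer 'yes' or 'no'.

E1 row counts bottom-up:
  U → 3
  S → 4
  γ[z; COUNT(*)→h](S) → 2
  ρ[b/h](γ[z; COUNT(*)→h](S)) → 2
  ρ[x/z](ρ[b/h](γ[z; COUNT(*)→h](S))) → 2
  π[b,x](ρ[x/z](ρ[b/h](γ[z; COUNT(*)→h](S)))) → 2
  (U ∪ π[b,x](ρ[x/z](ρ[b/h](γ[z; COUNT(*)→h](S))))) → 5
  ρ[e/b]((U ∪ π[b,x](ρ[x/z](ρ[b/h](γ[z; COUNT(*)→h](S)))))) → 5
E2 row counts bottom-up:
  S → 4
  γ[z; COUNT(*)→h](S) → 2
  ρ[b/h](γ[z; COUNT(*)→h](S)) → 2
  ρ[x/z](ρ[b/h](γ[z; COUNT(*)→h](S))) → 2
  π[b,x](ρ[x/z](ρ[b/h](γ[z; COUNT(*)→h](S)))) → 2
  U → 3
  (π[b,x](ρ[x/z](ρ[b/h](γ[z; COUNT(*)→h](S)))) ∪ U) → 5
  ρ[e/b]((π[b,x](ρ[x/z](ρ[b/h](γ[z; COUNT(*)→h](S)))) ∪ U)) → 5

E1 and E2 produce the same multiset:
e | x
1 | q
1 | t
3 | q
3 | r
5 | q

yes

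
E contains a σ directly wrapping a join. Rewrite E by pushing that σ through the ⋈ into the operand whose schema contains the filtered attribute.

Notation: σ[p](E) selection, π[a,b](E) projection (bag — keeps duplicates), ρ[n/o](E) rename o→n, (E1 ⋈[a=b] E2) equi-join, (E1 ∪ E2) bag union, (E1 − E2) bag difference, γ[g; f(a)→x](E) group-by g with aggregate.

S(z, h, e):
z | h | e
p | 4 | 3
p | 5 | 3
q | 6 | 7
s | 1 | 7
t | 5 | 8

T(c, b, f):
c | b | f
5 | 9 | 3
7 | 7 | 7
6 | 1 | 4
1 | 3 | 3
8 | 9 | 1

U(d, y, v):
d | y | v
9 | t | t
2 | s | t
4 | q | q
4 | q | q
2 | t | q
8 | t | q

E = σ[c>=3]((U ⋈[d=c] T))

σ filters on c, owned by the right side.
E' = (U ⋈[d=c] σ[c>=3](T))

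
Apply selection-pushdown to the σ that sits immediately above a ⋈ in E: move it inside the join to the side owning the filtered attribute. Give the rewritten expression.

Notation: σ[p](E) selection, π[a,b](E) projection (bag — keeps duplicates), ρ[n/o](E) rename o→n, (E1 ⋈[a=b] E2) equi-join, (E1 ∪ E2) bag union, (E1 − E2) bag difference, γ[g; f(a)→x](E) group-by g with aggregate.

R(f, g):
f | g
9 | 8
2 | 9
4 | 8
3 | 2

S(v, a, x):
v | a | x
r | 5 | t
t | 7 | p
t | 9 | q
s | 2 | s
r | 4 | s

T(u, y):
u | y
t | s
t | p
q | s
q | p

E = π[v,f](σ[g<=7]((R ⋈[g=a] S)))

σ filters on g, owned by the left side.
E' = π[v,f]((σ[g<=7](R) ⋈[g=a] S))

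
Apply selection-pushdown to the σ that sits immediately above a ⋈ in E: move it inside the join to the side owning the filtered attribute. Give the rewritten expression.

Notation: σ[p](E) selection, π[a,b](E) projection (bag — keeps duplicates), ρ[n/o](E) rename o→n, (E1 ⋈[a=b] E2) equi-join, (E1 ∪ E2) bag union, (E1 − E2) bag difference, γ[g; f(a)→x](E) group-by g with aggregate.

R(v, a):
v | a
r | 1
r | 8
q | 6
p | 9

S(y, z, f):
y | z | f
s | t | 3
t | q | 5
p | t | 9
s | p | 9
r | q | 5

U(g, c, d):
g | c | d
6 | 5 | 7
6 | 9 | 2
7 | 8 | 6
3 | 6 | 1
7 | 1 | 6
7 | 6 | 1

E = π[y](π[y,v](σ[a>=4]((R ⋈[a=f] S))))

σ filters on a, owned by the left side.
E' = π[y](π[y,v]((σ[a>=4](R) ⋈[a=f] S)))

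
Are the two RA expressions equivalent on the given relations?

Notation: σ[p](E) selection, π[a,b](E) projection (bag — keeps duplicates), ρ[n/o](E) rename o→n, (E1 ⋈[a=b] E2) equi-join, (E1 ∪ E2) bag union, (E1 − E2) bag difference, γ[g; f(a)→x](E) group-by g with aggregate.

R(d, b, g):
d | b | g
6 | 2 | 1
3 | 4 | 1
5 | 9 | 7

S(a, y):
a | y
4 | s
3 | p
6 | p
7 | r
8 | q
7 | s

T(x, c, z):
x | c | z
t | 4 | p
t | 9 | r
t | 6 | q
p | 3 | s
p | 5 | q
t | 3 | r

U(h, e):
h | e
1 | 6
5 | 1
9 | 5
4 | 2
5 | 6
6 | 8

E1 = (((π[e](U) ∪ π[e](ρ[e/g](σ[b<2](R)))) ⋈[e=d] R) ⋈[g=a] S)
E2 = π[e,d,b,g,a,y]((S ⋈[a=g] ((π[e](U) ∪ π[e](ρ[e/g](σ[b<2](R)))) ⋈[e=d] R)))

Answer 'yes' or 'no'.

E1 stepwise |·|:
  U → 6
  π[e](U) → 6
  R → 3
  σ[b<2](R) → 0
  ρ[e/g](σ[b<2](R)) → 0
  π[e](ρ[e/g](σ[b<2](R))) → 0
  (π[e](U) ∪ π[e](ρ[e/g](σ[b<2](R)))) → 6
  R → 3
  ((π[e](U) ∪ π[e](ρ[e/g](σ[b<2](R)))) ⋈[e=d] R) → 3
  S → 6
  (((π[e](U) ∪ π[e](ρ[e/g](σ[b<2](R)))) ⋈[e=d] R) ⋈[g=a] S) → 2
E2 stepwise |·|:
  S → 6
  U → 6
  π[e](U) → 6
  R → 3
  σ[b<2](R) → 0
  ρ[e/g](σ[b<2](R)) → 0
  π[e](ρ[e/g](σ[b<2](R))) → 0
  (π[e](U) ∪ π[e](ρ[e/g](σ[b<2](R)))) → 6
  R → 3
  ((π[e](U) ∪ π[e](ρ[e/g](σ[b<2](R)))) ⋈[e=d] R) → 3
  (S ⋈[a=g] ((π[e](U) ∪ π[e](ρ[e/g](σ[b<2](R)))) ⋈[e=d] R)) → 2
  π[e,d,b,g,a,y]((S ⋈[a=g] ((π[e](U) ∪ π[e](ρ[e/g](σ[b<2](R)))) ⋈[e=d] R))) → 2

E1 and E2 produce the same multiset:
e | d | b | g | a | y
5 | 5 | 9 | 7 | 7 | r
5 | 5 | 9 | 7 | 7 | s

yes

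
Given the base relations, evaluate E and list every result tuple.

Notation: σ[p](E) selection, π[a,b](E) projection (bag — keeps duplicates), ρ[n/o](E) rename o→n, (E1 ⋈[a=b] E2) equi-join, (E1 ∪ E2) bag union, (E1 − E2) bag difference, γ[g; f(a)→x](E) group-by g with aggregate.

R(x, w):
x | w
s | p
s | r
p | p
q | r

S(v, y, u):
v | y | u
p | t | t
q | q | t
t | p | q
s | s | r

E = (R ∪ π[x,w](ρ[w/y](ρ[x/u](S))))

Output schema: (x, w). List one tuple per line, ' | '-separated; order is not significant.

Row counts bottom-up:
  R → 4
  S → 4
  ρ[x/u](S) → 4
  ρ[w/y](ρ[x/u](S)) → 4
  π[x,w](ρ[w/y](ρ[x/u](S))) → 4
  (R ∪ π[x,w](ρ[w/y](ρ[x/u](S)))) → 8

== RESULT ==
x | w
p | p
q | p
q | r
r | s
s | p
s | r
t | q
t | t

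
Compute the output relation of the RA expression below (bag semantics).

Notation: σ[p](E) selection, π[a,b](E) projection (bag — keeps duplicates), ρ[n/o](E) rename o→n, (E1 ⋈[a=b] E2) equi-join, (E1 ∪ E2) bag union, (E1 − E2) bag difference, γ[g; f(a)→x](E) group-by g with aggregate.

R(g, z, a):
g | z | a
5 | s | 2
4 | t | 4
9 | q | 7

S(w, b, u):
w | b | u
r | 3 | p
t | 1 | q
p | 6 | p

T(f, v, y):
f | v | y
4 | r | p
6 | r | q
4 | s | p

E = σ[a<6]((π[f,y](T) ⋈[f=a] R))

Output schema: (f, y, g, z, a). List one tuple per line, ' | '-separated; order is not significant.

Row counts bottom-up:
  T → 3
  π[f,y](T) → 3
  R → 3
  (π[f,y](T) ⋈[f=a] R) → 2
  σ[a<6]((π[f,y](T) ⋈[f=a] R)) → 2

== RESULT ==
f | y | g | z | a
4 | p | 4 | t | 4
4 | p | 4 | t | 4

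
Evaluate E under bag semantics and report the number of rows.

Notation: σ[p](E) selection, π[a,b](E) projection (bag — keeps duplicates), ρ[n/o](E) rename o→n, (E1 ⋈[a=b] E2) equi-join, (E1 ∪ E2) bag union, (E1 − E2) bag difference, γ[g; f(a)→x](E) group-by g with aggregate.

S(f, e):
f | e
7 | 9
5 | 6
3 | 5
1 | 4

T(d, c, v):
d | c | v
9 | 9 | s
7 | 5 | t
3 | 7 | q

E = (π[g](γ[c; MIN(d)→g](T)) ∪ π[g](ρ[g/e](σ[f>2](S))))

Per-node cardinality:
  T → 3
  γ[c; MIN(d)→g](T) → 3
  π[g](γ[c; MIN(d)→g](T)) → 3
  S → 4
  σ[f>2](S) → 3
  ρ[g/e](σ[f>2](S)) → 3
  π[g](ρ[g/e](σ[f>2](S))) → 3
  (π[g](γ[c; MIN(d)→g](T)) ∪ π[g](ρ[g/e](σ[f>2](S)))) → 6

|E| = 6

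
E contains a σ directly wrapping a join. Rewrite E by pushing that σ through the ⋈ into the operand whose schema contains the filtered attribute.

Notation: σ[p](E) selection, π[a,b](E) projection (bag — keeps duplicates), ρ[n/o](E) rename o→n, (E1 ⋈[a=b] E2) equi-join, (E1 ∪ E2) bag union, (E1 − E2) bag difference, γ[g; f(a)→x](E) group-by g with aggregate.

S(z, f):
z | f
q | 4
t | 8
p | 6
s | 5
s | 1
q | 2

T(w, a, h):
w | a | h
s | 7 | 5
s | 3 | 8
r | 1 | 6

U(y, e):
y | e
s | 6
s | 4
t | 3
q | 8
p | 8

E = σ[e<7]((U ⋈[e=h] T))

σ filters on e, owned by the left side.
E' = (σ[e<7](U) ⋈[e=h] T)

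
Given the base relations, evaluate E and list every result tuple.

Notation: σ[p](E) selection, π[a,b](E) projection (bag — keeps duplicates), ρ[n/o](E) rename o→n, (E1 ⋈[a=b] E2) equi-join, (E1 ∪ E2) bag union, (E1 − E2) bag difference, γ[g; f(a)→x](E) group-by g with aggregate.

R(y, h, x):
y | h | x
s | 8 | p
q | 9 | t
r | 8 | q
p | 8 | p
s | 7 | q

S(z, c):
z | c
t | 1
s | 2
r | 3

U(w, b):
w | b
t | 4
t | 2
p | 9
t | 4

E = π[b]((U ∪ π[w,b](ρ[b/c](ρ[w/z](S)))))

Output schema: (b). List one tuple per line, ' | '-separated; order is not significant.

Subexpression sizes:
  U → 4
  S → 3
  ρ[w/z](S) → 3
  ρ[b/c](ρ[w/z](S)) → 3
  π[w,b](ρ[b/c](ρ[w/z](S))) → 3
  (U ∪ π[w,b](ρ[b/c](ρ[w/z](S)))) → 7
  π[b]((U ∪ π[w,b](ρ[b/c](ρ[w/z](S))))) → 7

== RESULT ==
b
1
2
2
3
4
4
9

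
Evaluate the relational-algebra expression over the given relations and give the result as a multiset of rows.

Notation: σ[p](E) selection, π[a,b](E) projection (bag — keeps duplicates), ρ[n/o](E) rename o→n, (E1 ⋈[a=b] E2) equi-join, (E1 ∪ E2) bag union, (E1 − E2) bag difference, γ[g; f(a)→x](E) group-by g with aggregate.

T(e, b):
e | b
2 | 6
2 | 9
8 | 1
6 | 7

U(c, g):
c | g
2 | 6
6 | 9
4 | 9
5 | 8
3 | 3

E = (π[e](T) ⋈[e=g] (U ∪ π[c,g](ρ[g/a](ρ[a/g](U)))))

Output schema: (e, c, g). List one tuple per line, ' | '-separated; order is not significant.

Per-node cardinality:
  T → 4
  π[e](T) → 4
  U → 5
  U → 5
  ρ[a/g](U) → 5
  ρ[g/a](ρ[a/g](U)) → 5
  π[c,g](ρ[g/a](ρ[a/g](U))) → 5
  (U ∪ π[c,g](ρ[g/a](ρ[a/g](U)))) → 10
  (π[e](T) ⋈[e=g] (U ∪ π[c,g](ρ[g/a](ρ[a/g](U))))) → 4

== RESULT ==
e | c | g
6 | 2 | 6
6 | 2 | 6
8 | 5 | 8
8 | 5 | 8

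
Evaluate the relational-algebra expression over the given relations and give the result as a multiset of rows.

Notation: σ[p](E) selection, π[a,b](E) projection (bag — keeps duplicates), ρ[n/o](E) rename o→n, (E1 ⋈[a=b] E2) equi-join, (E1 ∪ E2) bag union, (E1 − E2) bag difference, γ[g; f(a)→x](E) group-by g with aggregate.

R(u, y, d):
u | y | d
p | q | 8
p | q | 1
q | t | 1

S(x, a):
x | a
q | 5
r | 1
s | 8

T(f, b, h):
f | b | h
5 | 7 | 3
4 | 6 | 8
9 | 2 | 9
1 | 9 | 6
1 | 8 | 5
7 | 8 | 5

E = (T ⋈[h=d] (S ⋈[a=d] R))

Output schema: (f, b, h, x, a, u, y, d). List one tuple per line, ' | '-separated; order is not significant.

Stepwise |·|:
  T → 6
  S → 3
  R → 3
  (S ⋈[a=d] R) → 3
  (T ⋈[h=d] (S ⋈[a=d] R)) → 1

== RESULT ==
f | b | h | x | a | u | y | d
4 | 6 | 8 | s | 8 | p | q | 8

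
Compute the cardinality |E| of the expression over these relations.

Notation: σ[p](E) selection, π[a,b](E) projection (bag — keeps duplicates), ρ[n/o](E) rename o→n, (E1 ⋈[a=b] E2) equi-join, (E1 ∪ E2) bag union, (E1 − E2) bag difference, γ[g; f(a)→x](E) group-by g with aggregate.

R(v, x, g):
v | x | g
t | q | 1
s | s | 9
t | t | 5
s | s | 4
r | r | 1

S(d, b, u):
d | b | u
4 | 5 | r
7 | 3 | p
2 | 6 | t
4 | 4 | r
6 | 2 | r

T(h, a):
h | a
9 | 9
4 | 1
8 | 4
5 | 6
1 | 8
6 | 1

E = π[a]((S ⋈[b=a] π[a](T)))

Subexpression sizes:
  S → 5
  T → 6
  π[a](T) → 6
  (S ⋈[b=a] π[a](T)) → 2
  π[a]((S ⋈[b=a] π[a](T))) → 2

|E| = 2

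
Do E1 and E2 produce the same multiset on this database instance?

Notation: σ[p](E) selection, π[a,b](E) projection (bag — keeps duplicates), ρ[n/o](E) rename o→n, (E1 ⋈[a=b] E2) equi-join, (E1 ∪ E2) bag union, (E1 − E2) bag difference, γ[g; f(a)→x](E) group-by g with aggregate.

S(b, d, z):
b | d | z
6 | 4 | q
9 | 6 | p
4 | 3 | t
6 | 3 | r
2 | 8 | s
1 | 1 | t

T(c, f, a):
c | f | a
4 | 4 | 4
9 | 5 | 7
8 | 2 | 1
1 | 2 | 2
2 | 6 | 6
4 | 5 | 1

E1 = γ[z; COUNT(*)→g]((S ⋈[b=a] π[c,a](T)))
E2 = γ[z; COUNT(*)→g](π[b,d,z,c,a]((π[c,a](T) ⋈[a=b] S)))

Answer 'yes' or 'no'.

E1 per-node cardinality:
  S → 6
  T → 6
  π[c,a](T) → 6
  (S ⋈[b=a] π[c,a](T)) → 6
  γ[z; COUNT(*)→g]((S ⋈[b=a] π[c,a](T))) → 4
E2 per-node cardinality:
  T → 6
  π[c,a](T) → 6
  S → 6
  (π[c,a](T) ⋈[a=b] S) → 6
  π[b,d,z,c,a]((π[c,a](T) ⋈[a=b] S)) → 6
  γ[z; COUNT(*)→g](π[b,d,z,c,a]((π[c,a](T) ⋈[a=b] S))) → 4

E1 and E2 produce the same multiset:
z | g
q | 1
r | 1
s | 1
t | 3

yes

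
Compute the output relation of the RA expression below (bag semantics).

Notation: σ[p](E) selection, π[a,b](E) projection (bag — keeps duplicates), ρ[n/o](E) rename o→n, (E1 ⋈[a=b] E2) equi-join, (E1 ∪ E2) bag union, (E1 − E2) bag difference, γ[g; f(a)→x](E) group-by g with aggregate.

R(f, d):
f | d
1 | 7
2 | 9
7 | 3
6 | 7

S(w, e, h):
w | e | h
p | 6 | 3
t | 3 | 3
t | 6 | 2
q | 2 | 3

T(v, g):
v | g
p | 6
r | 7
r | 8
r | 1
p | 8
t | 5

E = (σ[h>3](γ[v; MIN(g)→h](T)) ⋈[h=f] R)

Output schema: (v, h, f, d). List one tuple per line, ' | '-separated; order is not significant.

Row counts bottom-up:
  T → 6
  γ[v; MIN(g)→h](T) → 3
  σ[h>3](γ[v; MIN(g)→h](T)) → 2
  R → 4
  (σ[h>3](γ[v; MIN(g)→h](T)) ⋈[h=f] R) → 1

== RESULT ==
v | h | f | d
p | 6 | 6 | 7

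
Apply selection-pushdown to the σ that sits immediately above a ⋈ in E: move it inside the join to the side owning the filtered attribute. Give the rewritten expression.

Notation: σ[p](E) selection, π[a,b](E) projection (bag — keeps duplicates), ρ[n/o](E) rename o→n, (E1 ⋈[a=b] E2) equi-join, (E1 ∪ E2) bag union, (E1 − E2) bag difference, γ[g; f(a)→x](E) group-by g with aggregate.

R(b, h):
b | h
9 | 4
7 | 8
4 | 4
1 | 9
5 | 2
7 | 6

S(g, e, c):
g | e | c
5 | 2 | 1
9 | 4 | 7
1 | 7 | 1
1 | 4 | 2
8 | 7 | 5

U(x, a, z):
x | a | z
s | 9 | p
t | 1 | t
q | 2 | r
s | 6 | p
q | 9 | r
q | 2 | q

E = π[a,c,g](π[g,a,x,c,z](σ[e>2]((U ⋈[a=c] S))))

σ filters on e, owned by the right side.
E' = π[a,c,g](π[g,a,x,c,z]((U ⋈[a=c] σ[e>2](S))))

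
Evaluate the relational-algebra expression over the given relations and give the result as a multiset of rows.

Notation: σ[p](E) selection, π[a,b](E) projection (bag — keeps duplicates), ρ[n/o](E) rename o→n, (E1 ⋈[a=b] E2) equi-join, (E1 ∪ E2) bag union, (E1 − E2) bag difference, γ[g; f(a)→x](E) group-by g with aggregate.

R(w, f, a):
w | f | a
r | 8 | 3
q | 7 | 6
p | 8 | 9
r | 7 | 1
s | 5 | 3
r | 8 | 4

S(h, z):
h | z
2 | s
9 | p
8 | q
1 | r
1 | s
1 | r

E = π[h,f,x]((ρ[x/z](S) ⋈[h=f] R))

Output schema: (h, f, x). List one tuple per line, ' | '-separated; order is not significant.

Per-node cardinality:
  S → 6
  ρ[x/z](S) → 6
  R → 6
  (ρ[x/z](S) ⋈[h=f] R) → 3
  π[h,f,x]((ρ[x/z](S) ⋈[h=f] R)) → 3

== RESULT ==
h | f | x
8 | 8 | q
8 | 8 | q
8 | 8 | q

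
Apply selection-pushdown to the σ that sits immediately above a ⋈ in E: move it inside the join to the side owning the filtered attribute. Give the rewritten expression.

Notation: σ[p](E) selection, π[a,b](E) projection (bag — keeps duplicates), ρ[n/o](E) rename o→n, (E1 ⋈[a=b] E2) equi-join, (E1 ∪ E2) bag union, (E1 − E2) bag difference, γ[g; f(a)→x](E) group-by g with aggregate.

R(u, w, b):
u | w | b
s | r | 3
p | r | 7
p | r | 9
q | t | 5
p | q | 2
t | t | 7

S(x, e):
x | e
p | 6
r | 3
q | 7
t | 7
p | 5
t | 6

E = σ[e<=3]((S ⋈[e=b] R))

σ filters on e, owned by the left side.
E' = (σ[e<=3](S) ⋈[e=b] R)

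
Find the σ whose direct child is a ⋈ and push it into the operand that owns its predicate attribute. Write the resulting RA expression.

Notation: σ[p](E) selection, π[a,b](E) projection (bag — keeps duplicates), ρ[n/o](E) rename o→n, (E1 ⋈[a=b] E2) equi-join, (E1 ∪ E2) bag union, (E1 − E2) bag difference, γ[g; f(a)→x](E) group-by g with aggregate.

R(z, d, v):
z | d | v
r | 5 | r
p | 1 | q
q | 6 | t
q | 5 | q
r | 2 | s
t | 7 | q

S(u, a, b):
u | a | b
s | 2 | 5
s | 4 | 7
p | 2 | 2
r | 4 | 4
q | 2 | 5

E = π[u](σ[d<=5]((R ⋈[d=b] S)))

σ filters on d, owned by the left side.
E' = π[u]((σ[d<=5](R) ⋈[d=b] S))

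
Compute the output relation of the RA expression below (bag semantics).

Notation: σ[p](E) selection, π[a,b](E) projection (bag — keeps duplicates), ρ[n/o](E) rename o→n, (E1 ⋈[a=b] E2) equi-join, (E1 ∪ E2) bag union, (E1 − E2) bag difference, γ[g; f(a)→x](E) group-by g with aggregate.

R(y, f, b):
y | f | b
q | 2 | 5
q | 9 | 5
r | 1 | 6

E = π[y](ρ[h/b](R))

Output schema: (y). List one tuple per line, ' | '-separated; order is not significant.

Per-node cardinality:
  R → 3
  ρ[h/b](R) → 3
  π[y](ρ[h/b](R)) → 3

== RESULT ==
y
q
q
r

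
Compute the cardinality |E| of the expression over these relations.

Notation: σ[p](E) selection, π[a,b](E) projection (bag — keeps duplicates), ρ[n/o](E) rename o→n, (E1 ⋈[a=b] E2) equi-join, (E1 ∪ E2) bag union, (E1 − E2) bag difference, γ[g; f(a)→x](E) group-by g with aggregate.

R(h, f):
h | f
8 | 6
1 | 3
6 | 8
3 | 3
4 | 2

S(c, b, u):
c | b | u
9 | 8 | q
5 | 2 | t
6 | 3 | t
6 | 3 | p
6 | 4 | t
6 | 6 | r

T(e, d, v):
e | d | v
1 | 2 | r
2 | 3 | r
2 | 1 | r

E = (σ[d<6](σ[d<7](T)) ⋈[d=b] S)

Row counts bottom-up:
  T → 3
  σ[d<7](T) → 3
  σ[d<6](σ[d<7](T)) → 3
  S → 6
  (σ[d<6](σ[d<7](T)) ⋈[d=b] S) → 3

|E| = 3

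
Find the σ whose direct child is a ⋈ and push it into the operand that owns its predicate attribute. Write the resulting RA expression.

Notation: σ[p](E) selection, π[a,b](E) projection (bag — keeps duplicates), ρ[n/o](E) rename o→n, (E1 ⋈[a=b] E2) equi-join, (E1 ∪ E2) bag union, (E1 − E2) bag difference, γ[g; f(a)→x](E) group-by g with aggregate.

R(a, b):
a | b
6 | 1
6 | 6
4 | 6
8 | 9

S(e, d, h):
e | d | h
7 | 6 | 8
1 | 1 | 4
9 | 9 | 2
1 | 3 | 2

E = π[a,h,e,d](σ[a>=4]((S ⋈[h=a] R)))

σ filters on a, owned by the right side.
E' = π[a,h,e,d]((S ⋈[h=a] σ[a>=4](R)))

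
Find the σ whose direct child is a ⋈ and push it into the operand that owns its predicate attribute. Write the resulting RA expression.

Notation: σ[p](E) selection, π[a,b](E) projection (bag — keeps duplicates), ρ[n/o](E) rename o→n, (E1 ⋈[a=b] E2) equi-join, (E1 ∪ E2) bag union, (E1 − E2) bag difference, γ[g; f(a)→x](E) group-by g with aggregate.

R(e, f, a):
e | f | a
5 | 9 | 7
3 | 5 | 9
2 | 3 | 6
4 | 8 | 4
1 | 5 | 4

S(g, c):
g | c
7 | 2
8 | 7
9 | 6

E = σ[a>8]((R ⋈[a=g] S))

σ filters on a, owned by the left side.
E' = (σ[a>8](R) ⋈[a=g] S)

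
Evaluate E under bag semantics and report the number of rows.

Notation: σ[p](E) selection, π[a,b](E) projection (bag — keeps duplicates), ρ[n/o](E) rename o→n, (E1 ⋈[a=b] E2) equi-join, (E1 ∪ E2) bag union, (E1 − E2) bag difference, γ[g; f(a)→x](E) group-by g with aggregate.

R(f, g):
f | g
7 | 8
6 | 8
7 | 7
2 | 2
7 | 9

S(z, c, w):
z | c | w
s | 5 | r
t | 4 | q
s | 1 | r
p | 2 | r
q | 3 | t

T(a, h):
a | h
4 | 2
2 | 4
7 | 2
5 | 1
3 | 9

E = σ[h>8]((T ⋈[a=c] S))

Stepwise |·|:
  T → 5
  S → 5
  (T ⋈[a=c] S) → 4
  σ[h>8]((T ⋈[a=c] S)) → 1

|E| = 1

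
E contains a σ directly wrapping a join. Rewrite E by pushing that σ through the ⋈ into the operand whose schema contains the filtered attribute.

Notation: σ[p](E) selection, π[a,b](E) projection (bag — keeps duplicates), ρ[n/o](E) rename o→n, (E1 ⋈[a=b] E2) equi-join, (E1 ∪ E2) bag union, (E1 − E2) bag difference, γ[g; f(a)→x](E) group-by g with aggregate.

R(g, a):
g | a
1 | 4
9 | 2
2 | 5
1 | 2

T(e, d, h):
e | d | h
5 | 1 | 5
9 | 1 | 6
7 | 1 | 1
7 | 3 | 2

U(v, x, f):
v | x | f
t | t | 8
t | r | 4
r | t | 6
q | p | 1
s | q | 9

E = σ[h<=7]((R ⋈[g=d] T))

σ filters on h, owned by the right side.
E' = (R ⋈[g=d] σ[h<=7](T))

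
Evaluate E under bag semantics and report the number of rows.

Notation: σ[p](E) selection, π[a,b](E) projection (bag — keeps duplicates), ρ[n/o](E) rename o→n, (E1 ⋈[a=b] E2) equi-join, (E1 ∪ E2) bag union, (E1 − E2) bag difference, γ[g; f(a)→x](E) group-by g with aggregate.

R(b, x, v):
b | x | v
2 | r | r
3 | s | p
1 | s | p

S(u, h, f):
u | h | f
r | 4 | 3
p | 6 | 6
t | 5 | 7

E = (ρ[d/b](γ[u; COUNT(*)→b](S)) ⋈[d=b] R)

Stepwise |·|:
  S → 3
  γ[u; COUNT(*)→b](S) → 3
  ρ[d/b](γ[u; COUNT(*)→b](S)) → 3
  R → 3
  (ρ[d/b](γ[u; COUNT(*)→b](S)) ⋈[d=b] R) → 3

|E| = 3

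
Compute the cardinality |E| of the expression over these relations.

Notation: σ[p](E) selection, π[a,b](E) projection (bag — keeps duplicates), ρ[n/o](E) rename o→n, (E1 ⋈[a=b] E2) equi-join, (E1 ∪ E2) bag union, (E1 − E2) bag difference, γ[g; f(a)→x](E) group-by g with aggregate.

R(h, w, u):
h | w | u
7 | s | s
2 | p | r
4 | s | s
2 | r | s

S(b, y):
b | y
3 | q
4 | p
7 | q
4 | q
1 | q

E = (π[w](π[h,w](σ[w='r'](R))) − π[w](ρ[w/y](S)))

Stepwise |·|:
  R → 4
  σ[w='r'](R) → 1
  π[h,w](σ[w='r'](R)) → 1
  π[w](π[h,w](σ[w='r'](R))) → 1
  S → 5
  ρ[w/y](S) → 5
  π[w](ρ[w/y](S)) → 5
  (π[w](π[h,w](σ[w='r'](R))) − π[w](ρ[w/y](S))) → 1

|E| = 1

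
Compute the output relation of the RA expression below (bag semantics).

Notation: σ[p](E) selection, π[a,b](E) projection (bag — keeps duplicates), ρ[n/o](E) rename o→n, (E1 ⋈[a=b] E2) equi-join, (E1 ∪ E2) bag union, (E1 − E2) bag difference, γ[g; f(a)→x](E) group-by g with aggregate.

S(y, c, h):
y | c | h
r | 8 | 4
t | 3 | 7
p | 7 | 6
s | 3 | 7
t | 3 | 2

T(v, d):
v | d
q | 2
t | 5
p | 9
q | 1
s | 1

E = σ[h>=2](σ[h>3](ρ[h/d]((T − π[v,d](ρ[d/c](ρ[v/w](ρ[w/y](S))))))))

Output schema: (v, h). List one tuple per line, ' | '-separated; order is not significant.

Subexpression sizes:
  T → 5
  S → 5
  ρ[w/y](S) → 5
  ρ[v/w](ρ[w/y](S)) → 5
  ρ[d/c](ρ[v/w](ρ[w/y](S))) → 5
  π[v,d](ρ[d/c](ρ[v/w](ρ[w/y](S)))) → 5
  (T − π[v,d](ρ[d/c](ρ[v/w](ρ[w/y](S))))) → 5
  ρ[h/d]((T − π[v,d](ρ[d/c](ρ[v/w](ρ[w/y](S)))))) → 5
  σ[h>3](ρ[h/d]((T − π[v,d](ρ[d/c](ρ[v/w](ρ[w/y](S))))))) → 2
  σ[h>=2](σ[h>3](ρ[h/d]((T − π[v,d](ρ[d/c](ρ[v/w](ρ[w/y](S)))))))) → 2

== RESULT ==
v | h
p | 9
t | 5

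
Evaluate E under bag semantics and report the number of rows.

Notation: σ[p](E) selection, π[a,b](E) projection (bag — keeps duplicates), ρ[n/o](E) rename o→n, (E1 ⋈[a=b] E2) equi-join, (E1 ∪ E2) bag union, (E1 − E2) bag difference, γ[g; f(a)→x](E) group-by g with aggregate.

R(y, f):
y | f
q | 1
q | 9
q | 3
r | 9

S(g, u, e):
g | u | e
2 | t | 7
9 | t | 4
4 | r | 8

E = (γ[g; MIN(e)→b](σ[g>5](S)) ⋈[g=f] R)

Stepwise |·|:
  S → 3
  σ[g>5](S) → 1
  γ[g; MIN(e)→b](σ[g>5](S)) → 1
  R → 4
  (γ[g; MIN(e)→b](σ[g>5](S)) ⋈[g=f] R) → 2

|E| = 2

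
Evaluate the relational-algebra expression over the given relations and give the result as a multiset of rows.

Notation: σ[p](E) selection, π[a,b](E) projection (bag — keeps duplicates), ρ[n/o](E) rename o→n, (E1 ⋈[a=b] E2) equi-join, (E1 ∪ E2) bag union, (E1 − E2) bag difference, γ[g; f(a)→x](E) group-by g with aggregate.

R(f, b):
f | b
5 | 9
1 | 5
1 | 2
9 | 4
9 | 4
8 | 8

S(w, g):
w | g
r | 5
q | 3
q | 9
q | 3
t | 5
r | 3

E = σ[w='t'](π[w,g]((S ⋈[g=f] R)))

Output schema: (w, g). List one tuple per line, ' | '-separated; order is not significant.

Stepwise |·|:
  S → 6
  R → 6
  (S ⋈[g=f] R) → 4
  π[w,g]((S ⋈[g=f] R)) → 4
  σ[w='t'](π[w,g]((S ⋈[g=f] R))) → 1

== RESULT ==
w | g
t | 5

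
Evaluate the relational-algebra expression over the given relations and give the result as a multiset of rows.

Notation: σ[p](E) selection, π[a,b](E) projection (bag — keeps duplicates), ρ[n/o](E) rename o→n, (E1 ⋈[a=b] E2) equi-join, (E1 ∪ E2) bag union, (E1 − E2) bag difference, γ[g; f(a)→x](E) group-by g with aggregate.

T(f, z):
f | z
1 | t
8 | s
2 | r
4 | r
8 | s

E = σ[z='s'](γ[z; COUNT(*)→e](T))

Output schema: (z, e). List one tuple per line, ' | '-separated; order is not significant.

Stepwise |·|:
  T → 5
  γ[z; COUNT(*)→e](T) → 3
  σ[z='s'](γ[z; COUNT(*)→e](T)) → 1

== RESULT ==
z | e
s | 2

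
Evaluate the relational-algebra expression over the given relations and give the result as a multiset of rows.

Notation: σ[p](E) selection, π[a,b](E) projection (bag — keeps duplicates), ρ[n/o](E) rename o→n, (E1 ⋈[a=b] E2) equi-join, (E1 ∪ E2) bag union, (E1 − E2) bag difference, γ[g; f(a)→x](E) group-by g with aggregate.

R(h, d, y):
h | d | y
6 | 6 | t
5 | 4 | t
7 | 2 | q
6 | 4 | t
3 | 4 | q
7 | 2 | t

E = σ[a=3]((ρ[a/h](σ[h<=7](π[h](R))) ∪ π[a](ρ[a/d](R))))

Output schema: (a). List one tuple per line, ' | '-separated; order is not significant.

Subexpression sizes:
  R → 6
  π[h](R) → 6
  σ[h<=7](π[h](R)) → 6
  ρ[a/h](σ[h<=7](π[h](R))) → 6
  R → 6
  ρ[a/d](R) → 6
  π[a](ρ[a/d](R)) → 6
  (ρ[a/h](σ[h<=7](π[h](R))) ∪ π[a](ρ[a/d](R))) → 12
  σ[a=3]((ρ[a/h](σ[h<=7](π[h](R))) ∪ π[a](ρ[a/d](R)))) → 1

== RESULT ==
a
3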